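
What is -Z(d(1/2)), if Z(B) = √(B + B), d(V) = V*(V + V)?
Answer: -1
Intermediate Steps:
d(V) = 2*V² (d(V) = V*(2*V) = 2*V²)
Z(B) = √2*√B (Z(B) = √(2*B) = √2*√B)
-Z(d(1/2)) = -√2*√(2*(1/2)²) = -√2*√(2*(½)²) = -√2*√(2*(¼)) = -√2*√(½) = -√2*√2/2 = -1*1 = -1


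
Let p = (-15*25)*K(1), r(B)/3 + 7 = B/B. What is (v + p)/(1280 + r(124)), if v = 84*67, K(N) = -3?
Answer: 6753/1262 ≈ 5.3510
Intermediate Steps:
r(B) = -18 (r(B) = -21 + 3*(B/B) = -21 + 3*1 = -21 + 3 = -18)
p = 1125 (p = -15*25*(-3) = -375*(-3) = 1125)
v = 5628
(v + p)/(1280 + r(124)) = (5628 + 1125)/(1280 - 18) = 6753/1262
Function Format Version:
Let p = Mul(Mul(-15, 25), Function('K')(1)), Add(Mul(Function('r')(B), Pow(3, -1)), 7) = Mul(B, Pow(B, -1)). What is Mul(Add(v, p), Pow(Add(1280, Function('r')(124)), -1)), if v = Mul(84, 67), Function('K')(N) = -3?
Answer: Rational(6753, 1262) ≈ 5.3510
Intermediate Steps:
Function('r')(B) = -18 (Function('r')(B) = Add(-21, Mul(3, Mul(B, Pow(B, -1)))) = Add(-21, Mul(3, 1)) = Add(-21, 3) = -18)
p = 1125 (p = Mul(Mul(-15, 25), -3) = Mul(-375, -3) = 1125)
v = 5628
Mul(Add(v, p), Pow(Add(1280, Function('r')(124)), -1)) = Mul(Add(5628, 1125), Pow(Add(1280, -18), -1)) = Mul(6753, Pow(1262, -1)) = Mul(6753, Rational(1, 1262)) = Rational(6753, 1262)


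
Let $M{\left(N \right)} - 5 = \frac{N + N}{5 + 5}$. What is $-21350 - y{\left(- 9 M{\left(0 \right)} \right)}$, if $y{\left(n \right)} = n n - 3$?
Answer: $-23372$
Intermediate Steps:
$M{\left(N \right)} = 5 + \frac{N}{5}$ ($M{\left(N \right)} = 5 + \frac{N + N}{5 + 5} = 5 + \frac{2 N}{10} = 5 + 2 N \frac{1}{10} = 5 + \frac{N}{5}$)
$y{\left(n \right)} = -3 + n^{2}$ ($y{\left(n \right)} = n^{2} - 3 = -3 + n^{2}$)
$-21350 - y{\left(- 9 M{\left(0 \right)} \right)} = -21350 - \left(-3 + \left(- 9 \left(5 + \frac{1}{5} \cdot 0\right)\right)^{2}\right) = -21350 - \left(-3 + \left(- 9 \left(5 + 0\right)\right)^{2}\right) = -21350 - \left(-3 + \left(\left(-9\right) 5\right)^{2}\right) = -21350 - \left(-3 + \left(-45\right)^{2}\right) = -21350 - \left(-3 + 2025\right) = -21350 - 2022 = -23372$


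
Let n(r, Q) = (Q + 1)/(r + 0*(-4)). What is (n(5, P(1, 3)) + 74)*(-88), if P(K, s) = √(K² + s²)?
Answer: -32648/5 - 88*√10/5 ≈ -6585.3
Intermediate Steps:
n(r, Q) = (1 + Q)/r (n(r, Q) = (1 + Q)/(r + 0) = (1 + Q)/r)
(n(5, P(1, 3)) + 74)*(-88) = ((1 + √(1² + 3²))/5 + 74)*(-88) = ((1 + √(1 + 9))/5 + 74)*(-88) = ((1 + √10)/5 + 74)*(-88) = ((⅕ + √10/5) + 74)*(-88) = (371/5 + √10/5)*(-88) = -32648/5 - 88*√10/5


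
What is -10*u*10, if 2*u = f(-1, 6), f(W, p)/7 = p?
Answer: -2100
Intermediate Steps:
f(W, p) = 7*p
u = 21 (u = (7*6)/2 = (1/2)*42 = 21)
-10*u*10 = -10*21*10 = -210*10 = -2100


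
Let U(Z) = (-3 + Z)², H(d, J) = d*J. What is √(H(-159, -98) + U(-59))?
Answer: √19426 ≈ 139.38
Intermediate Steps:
H(d, J) = J*d
√(H(-159, -98) + U(-59)) = √(-98*(-159) + (-3 - 59)²) = √(15582 + (-62)²) = √(15582 + 3844) = √19426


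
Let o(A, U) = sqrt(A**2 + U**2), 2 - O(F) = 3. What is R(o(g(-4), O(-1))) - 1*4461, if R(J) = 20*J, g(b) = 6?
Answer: -4461 + 20*sqrt(37) ≈ -4339.3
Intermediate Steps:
O(F) = -1 (O(F) = 2 - 1*3 = 2 - 3 = -1)
R(o(g(-4), O(-1))) - 1*4461 = 20*sqrt(6**2 + (-1)**2) - 1*4461 = 20*sqrt(36 + 1) - 4461 = 20*sqrt(37) - 4461 = -4461 + 20*sqrt(37)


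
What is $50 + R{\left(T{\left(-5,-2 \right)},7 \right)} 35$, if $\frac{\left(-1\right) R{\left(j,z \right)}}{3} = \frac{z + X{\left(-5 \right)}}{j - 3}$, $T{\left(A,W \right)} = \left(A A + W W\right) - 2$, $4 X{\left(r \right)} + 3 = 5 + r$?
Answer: $\frac{725}{32} \approx 22.656$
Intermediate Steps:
$X{\left(r \right)} = \frac{1}{2} + \frac{r}{4}$ ($X{\left(r \right)} = - \frac{3}{4} + \frac{5 + r}{4} = - \frac{3}{4} + \left(\frac{5}{4} + \frac{r}{4}\right) = \frac{1}{2} + \frac{r}{4}$)
$T{\left(A,W \right)} = -2 + A^{2} + W^{2}$ ($T{\left(A,W \right)} = \left(A^{2} + W^{2}\right) - 2 = -2 + A^{2} + W^{2}$)
$R{\left(j,z \right)} = - \frac{3 \left(- \frac{3}{4} + z\right)}{-3 + j}$ ($R{\left(j,z \right)} = - 3 \frac{z + \left(\frac{1}{2} + \frac{1}{4} \left(-5\right)\right)}{j - 3} = - 3 \frac{z + \left(\frac{1}{2} - \frac{5}{4}\right)}{-3 + j} = - 3 \frac{z - \frac{3}{4}}{-3 + j} = - 3 \frac{- \frac{3}{4} + z}{-3 + j} = - \frac{3 \left(- \frac{3}{4} + z\right)}{-3 + j}$)
$50 + R{\left(T{\left(-5,-2 \right)},7 \right)} 35 = 50 + \frac{3 \left(3 - 28\right)}{4 \left(-3 + \left(-2 + \left(-5\right)^{2} + \left(-2\right)^{2}\right)\right)} 35 = 50 + \frac{3 \left(3 - 28\right)}{4 \left(-3 + \left(-2 + 25 + 4\right)\right)} 35 = 50 + \frac{3}{4} \frac{1}{-3 + 27} \left(-25\right) 35 = 50 + \frac{3}{4} \cdot \frac{1}{24} \left(-25\right) 35 = 50 - \frac{875}{32} = \frac{725}{32}$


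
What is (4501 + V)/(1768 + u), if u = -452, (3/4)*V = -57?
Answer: 4425/1316 ≈ 3.3625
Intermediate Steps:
V = -76 (V = (4/3)*(-57) = -76)
(4501 + V)/(1768 + u) = (4501 - 76)/(1768 - 452) = 4425/1316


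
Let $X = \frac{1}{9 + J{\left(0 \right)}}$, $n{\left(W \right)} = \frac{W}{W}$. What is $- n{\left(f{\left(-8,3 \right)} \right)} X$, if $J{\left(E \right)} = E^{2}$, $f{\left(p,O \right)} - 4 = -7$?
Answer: $- \frac{1}{9} \approx -0.11111$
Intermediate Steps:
$f{\left(p,O \right)} = -3$ ($f{\left(p,O \right)} = 4 - 7 = -3$)
$n{\left(W \right)} = 1$
$X = \frac{1}{9}$ ($X = \frac{1}{9 + 0^{2}} = \frac{1}{9 + 0} = \frac{1}{9} \approx 0.11111$)
$- n{\left(f{\left(-8,3 \right)} \right)} X = - \frac{1}{9}$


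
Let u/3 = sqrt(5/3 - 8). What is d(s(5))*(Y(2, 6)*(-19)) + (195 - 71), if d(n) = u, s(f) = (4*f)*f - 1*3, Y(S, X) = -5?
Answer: 124 + 95*I*sqrt(57) ≈ 124.0 + 717.23*I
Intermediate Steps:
u = I*sqrt(57) (u = 3*sqrt(5/3 - 8) = 3*sqrt(-19/3) = 3*(I*sqrt(57)/3) = I*sqrt(57) ≈ 7.5498*I)
s(f) = -3 + 4*f**2 (s(f) = 4*f**2 - 3 = -3 + 4*f**2)
d(n) = I*sqrt(57)
d(s(5))*(Y(2, 6)*(-19)) + (195 - 71) = (I*sqrt(57))*(-5*(-19)) + (195 - 71) = (I*sqrt(57))*95 + 124 = 95*I*sqrt(57) + 124 = 124 + 95*I*sqrt(57)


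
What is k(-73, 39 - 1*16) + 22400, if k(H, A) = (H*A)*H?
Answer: 144967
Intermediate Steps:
k(H, A) = A*H² (k(H, A) = (A*H)*H = A*H²)
k(-73, 39 - 1*16) + 22400 = (39 - 1*16)*(-73)² + 22400 = (39 - 16)*5329 + 22400 = 23*5329 + 22400 = 122567 + 22400 = 144967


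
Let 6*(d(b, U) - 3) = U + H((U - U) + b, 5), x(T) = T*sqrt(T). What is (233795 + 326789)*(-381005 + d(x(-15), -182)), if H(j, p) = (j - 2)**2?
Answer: -641746752980/3 + 5605840*I*sqrt(15) ≈ -2.1392e+11 + 2.1711e+7*I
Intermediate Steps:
x(T) = T**(3/2)
H(j, p) = (-2 + j)**2
d(b, U) = 3 + U/6 + (-2 + b)**2/6 (d(b, U) = 3 + (U + (-2 + ((U - U) + b))**2)/6 = 3 + (U + (-2 + (0 + b))**2)/6 = 3 + (U + (-2 + b)**2)/6 = 3 + (U/6 + (-2 + b)**2/6) = 3 + U/6 + (-2 + b)**2/6)
(233795 + 326789)*(-381005 + d(x(-15), -182)) = (233795 + 326789)*(-381005 + (3 + (1/6)*(-182) + (-2 + (-15)**(3/2))**2/6)) = 560584*(-381005 + (3 - 91/3 + (-2 - 15*I*sqrt(15))**2/6)) = 560584*(-381005 + (-82/3 + (-2 - 15*I*sqrt(15))**2/6)) = 560584*(-1143097/3 + (-2 - 15*I*sqrt(15))**2/6) = -640801888648/3 + 280292*(-2 - 15*I*sqrt(15))**2/3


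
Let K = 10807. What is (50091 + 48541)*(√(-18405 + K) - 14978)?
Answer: -1477310096 + 98632*I*√7598 ≈ -1.4773e+9 + 8.5974e+6*I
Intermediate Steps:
(50091 + 48541)*(√(-18405 + K) - 14978) = (50091 + 48541)*(√(-18405 + 10807) - 14978) = 98632*(√(-7598) - 14978) = 98632*(I*√7598 - 14978) = 98632*(-14978 + I*√7598) = -1477310096 + 98632*I*√7598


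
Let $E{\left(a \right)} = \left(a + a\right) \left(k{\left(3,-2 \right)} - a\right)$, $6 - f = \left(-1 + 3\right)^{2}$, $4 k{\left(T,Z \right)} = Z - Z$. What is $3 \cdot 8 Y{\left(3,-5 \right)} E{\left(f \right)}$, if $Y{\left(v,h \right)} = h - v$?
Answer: $1536$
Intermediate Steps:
$k{\left(T,Z \right)} = 0$ ($k{\left(T,Z \right)} = \frac{Z - Z}{4} = \frac{1}{4} \cdot 0 = 0$)
$f = 2$ ($f = 6 - \left(-1 + 3\right)^{2} = 6 - 2^{2} = 6 - 4 = 2$)
$E{\left(a \right)} = - 2 a^{2}$ ($E{\left(a \right)} = \left(a + a\right) \left(0 - a\right) = 2 a \left(- a\right) = - 2 a^{2}$)
$3 \cdot 8 Y{\left(3,-5 \right)} E{\left(f \right)} = 3 \cdot 8 \left(-5 - 3\right) \left(- 2 \cdot 2^{2}\right) = 24 \left(-5 - 3\right) \left(\left(-2\right) 4\right) = 24 \left(-8\right) \left(-8\right) = \left(-192\right) \left(-8\right) = 1536$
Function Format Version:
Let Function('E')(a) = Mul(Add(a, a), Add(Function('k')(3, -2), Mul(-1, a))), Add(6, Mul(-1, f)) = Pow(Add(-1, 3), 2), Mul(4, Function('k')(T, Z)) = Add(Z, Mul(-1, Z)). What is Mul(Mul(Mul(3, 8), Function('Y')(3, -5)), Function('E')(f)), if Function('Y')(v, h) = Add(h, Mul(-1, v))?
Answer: 1536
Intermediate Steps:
Function('k')(T, Z) = 0 (Function('k')(T, Z) = Mul(Rational(1, 4), Add(Z, Mul(-1, Z))) = Mul(Rational(1, 4), 0) = 0)
f = 2 (f = Add(6, Mul(-1, Pow(Add(-1, 3), 2))) = Add(6, Mul(-1, Pow(2, 2))) = Add(6, Mul(-1, 4)) = Add(6, -4) = 2)
Function('E')(a) = Mul(-2, Pow(a, 2)) (Function('E')(a) = Mul(Add(a, a), Add(0, Mul(-1, a))) = Mul(Mul(2, a), Mul(-1, a)) = Mul(-2, Pow(a, 2)))
Mul(Mul(Mul(3, 8), Function('Y')(3, -5)), Function('E')(f)) = Mul(Mul(Mul(3, 8), Add(-5, Mul(-1, 3))), Mul(-2, Pow(2, 2))) = Mul(Mul(24, Add(-5, -3)), Mul(-2, 4)) = Mul(Mul(24, -8), -8) = Mul(-192, -8) = 1536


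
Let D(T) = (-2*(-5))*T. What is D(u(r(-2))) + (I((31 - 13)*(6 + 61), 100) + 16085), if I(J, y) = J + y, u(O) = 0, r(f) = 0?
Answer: 17391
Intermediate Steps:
D(T) = 10*T
D(u(r(-2))) + (I((31 - 13)*(6 + 61), 100) + 16085) = 10*0 + (((31 - 13)*(6 + 61) + 100) + 16085) = 0 + ((18*67 + 100) + 16085) = 0 + ((1206 + 100) + 16085) = 0 + (1306 + 16085) = 0 + 17391 = 17391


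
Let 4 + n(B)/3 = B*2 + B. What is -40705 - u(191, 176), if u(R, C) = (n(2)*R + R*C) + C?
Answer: -75643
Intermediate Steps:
n(B) = -12 + 9*B (n(B) = -12 + 3*(B*2 + B) = -12 + 3*(2*B + B) = -12 + 3*(3*B) = -12 + 9*B)
u(R, C) = C + 6*R + C*R (u(R, C) = ((-12 + 9*2)*R + R*C) + C = ((-12 + 18)*R + C*R) + C = (6*R + C*R) + C = C + 6*R + C*R)
-40705 - u(191, 176) = -40705 - (176 + 6*191 + 176*191) = -40705 - (176 + 1146 + 33616) = -40705 - 1*34938 = -40705 - 34938 = -75643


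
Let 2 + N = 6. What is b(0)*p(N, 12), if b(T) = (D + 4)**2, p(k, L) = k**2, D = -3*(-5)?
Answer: 5776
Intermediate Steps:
N = 4 (N = -2 + 6 = 4)
D = 15
b(T) = 361 (b(T) = (15 + 4)**2 = 19**2 = 361)
b(0)*p(N, 12) = 361*4**2 = 361*16 = 5776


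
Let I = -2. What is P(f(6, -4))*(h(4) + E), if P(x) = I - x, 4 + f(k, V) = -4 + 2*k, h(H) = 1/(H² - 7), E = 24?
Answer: -434/3 ≈ -144.67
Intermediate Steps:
h(H) = 1/(-7 + H²)
f(k, V) = -8 + 2*k (f(k, V) = -4 + (-4 + 2*k) = -8 + 2*k)
P(x) = -2 - x
P(f(6, -4))*(h(4) + E) = (-2 - (-8 + 2*6))*(1/(-7 + 4²) + 24) = (-2 - (-8 + 12))*(1/(-7 + 16) + 24) = (-2 - 1*4)*(1/9 + 24) = (-2 - 4)*(⅑ + 24) = -6*217/9 = -434/3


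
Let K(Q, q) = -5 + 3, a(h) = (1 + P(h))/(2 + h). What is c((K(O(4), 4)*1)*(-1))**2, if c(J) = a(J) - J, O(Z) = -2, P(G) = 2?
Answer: 25/16 ≈ 1.5625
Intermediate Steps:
a(h) = 3/(2 + h) (a(h) = (1 + 2)/(2 + h) = 3/(2 + h))
K(Q, q) = -2
c(J) = -J + 3/(2 + J) (c(J) = 3/(2 + J) - J = -J + 3/(2 + J))
c((K(O(4), 4)*1)*(-1))**2 = ((3 - -2*1*(-1)*(2 - 2*1*(-1)))/(2 - 2*1*(-1)))**2 = ((3 - (-2*(-1))*(2 - 2*(-1)))/(2 - 2*(-1)))**2 = ((3 - 1*2*(2 + 2))/(2 + 2))**2 = ((3 - 1*2*4)/4)**2 = ((3 - 8)/4)**2 = ((1/4)*(-5))**2 = (-5/4)**2 = 25/16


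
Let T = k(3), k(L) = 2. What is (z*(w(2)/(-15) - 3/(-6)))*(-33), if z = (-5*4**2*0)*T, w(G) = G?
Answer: 0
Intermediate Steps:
T = 2
z = 0 (z = -5*4**2*0*2 = -80*0*2 = -5*0*2 = 0*2 = 0)
(z*(w(2)/(-15) - 3/(-6)))*(-33) = (0*(2/(-15) - 3/(-6)))*(-33) = (0*(2*(-1/15) - 3*(-1/6)))*(-33) = (0*(-2/15 + 1/2))*(-33) = (0*(11/30))*(-33) = 0*(-33) = 0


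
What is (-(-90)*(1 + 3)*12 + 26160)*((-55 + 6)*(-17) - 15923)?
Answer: -459943200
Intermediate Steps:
(-(-90)*(1 + 3)*12 + 26160)*((-55 + 6)*(-17) - 15923) = (-(-90)*4*12 + 26160)*(-49*(-17) - 15923) = (-18*(-20)*12 + 26160)*(833 - 15923) = (360*12 + 26160)*(-15090) = (4320 + 26160)*(-15090) = 30480*(-15090) = -459943200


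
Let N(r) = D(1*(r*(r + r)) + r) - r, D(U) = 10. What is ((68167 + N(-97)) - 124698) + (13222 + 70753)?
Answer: 27551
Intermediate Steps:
N(r) = 10 - r
((68167 + N(-97)) - 124698) + (13222 + 70753) = ((68167 + (10 - 1*(-97))) - 124698) + (13222 + 70753) = ((68167 + (10 + 97)) - 124698) + 83975 = ((68167 + 107) - 124698) + 83975 = (68274 - 124698) + 83975 = -56424 + 83975 = 27551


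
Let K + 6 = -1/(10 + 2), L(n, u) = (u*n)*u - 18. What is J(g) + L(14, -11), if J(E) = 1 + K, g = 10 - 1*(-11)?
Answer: 20051/12 ≈ 1670.9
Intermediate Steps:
L(n, u) = -18 + n*u² (L(n, u) = (n*u)*u - 18 = n*u² - 18 = -18 + n*u²)
g = 21 (g = 10 + 11 = 21)
K = -73/12 (K = -6 - 1/(10 + 2) = -6 - 1/12 = -73/12 ≈ -6.0833)
J(E) = -61/12 (J(E) = 1 - 73/12 = -61/12)
J(g) + L(14, -11) = -61/12 + (-18 + 14*(-11)²) = -61/12 + (-18 + 14*121) = -61/12 + (-18 + 1694) = -61/12 + 1676 = 20051/12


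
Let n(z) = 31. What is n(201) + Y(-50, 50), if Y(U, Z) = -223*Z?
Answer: -11119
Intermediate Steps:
n(201) + Y(-50, 50) = 31 - 223*50 = 31 - 11150 = -11119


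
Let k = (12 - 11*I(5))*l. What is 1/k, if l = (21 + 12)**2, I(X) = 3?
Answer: -1/22869 ≈ -4.3727e-5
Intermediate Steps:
l = 1089 (l = 33**2 = 1089)
k = -22869 (k = (12 - 11*3)*1089 = (12 - 33)*1089 = -21*1089 = -22869)
1/k = 1/(-22869) = -1/22869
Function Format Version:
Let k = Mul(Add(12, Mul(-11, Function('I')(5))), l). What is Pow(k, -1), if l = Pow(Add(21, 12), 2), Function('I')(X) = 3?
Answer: Rational(-1, 22869) ≈ -4.3727e-5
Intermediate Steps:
l = 1089 (l = Pow(33, 2) = 1089)
k = -22869 (k = Mul(Add(12, Mul(-11, 3)), 1089) = Mul(Add(12, -33), 1089) = Mul(-21, 1089) = -22869)
Pow(k, -1) = Pow(-22869, -1) = Rational(-1, 22869)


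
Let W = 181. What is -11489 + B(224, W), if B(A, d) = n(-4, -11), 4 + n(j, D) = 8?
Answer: -11485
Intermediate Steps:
n(j, D) = 4 (n(j, D) = -4 + 8 = 4)
B(A, d) = 4
-11489 + B(224, W) = -11489 + 4 = -11485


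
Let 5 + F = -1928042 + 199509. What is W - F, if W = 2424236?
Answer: 4152774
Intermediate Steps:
F = -1728538 (F = -5 + (-1928042 + 199509) = -5 - 1728533 = -1728538)
W - F = 2424236 - 1*(-1728538) = 2424236 + 1728538 = 4152774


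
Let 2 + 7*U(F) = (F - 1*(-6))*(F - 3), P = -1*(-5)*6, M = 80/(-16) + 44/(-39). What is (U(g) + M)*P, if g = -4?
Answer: -22970/91 ≈ -252.42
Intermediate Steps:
M = -239/39 (M = 80*(-1/16) + 44*(-1/39) = -5 - 44/39 = -239/39 ≈ -6.1282)
P = 30 (P = 5*6 = 30)
U(F) = -2/7 + (-3 + F)*(6 + F)/7 (U(F) = -2/7 + ((F - 1*(-6))*(F - 3))/7 = -2/7 + ((F + 6)*(-3 + F))/7 = -2/7 + ((6 + F)*(-3 + F))/7 = -2/7 + ((-3 + F)*(6 + F))/7 = -2/7 + (-3 + F)*(6 + F)/7)
(U(g) + M)*P = ((-20/7 + (⅐)*(-4)² + (3/7)*(-4)) - 239/39)*30 = ((-20/7 + (⅐)*16 - 12/7) - 239/39)*30 = ((-20/7 + 16/7 - 12/7) - 239/39)*30 = (-16/7 - 239/39)*30 = -2297/273*30 = -22970/91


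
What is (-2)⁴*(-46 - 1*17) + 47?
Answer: -961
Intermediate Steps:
(-2)⁴*(-46 - 1*17) + 47 = 16*(-46 - 17) + 47 = 16*(-63) + 47 = -1008 + 47 = -961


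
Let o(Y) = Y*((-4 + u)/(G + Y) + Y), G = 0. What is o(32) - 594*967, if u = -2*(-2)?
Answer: -573374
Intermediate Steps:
u = 4
o(Y) = Y**2 (o(Y) = Y*((-4 + 4)/(0 + Y) + Y) = Y*(0/Y + Y) = Y*(0 + Y) = Y*Y = Y**2)
o(32) - 594*967 = 32**2 - 594*967 = 1024 - 574398 = -573374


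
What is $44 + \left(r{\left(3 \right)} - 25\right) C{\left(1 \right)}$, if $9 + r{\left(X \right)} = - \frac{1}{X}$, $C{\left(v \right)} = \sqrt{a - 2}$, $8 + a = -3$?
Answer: $44 - \frac{103 i \sqrt{13}}{3} \approx 44.0 - 123.79 i$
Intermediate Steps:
$a = -11$ ($a = -8 - 3 = -11$)
$C{\left(v \right)} = i \sqrt{13}$ ($C{\left(v \right)} = \sqrt{-11 - 2} = \sqrt{-13} = i \sqrt{13}$)
$r{\left(X \right)} = -9 - \frac{1}{X}$
$44 + \left(r{\left(3 \right)} - 25\right) C{\left(1 \right)} = 44 + \left(\left(-9 - \frac{1}{3}\right) - 25\right) i \sqrt{13} = 44 + \left(- \frac{28}{3} - 25\right) i \sqrt{13} = 44 - \frac{103 i \sqrt{13}}{3}$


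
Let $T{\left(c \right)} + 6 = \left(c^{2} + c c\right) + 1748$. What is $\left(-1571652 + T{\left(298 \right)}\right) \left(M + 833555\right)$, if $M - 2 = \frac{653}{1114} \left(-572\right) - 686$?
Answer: $- \frac{645641609649478}{557} \approx -1.1591 \cdot 10^{12}$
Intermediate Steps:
$T{\left(c \right)} = 1742 + 2 c^{2}$ ($T{\left(c \right)} = -6 + \left(\left(c^{2} + c c\right) + 1748\right) = -6 + \left(\left(c^{2} + c^{2}\right) + 1748\right) = -6 + \left(2 c^{2} + 1748\right) = -6 + \left(1748 + 2 c^{2}\right) = 1742 + 2 c^{2}$)
$M = - \frac{567746}{557}$ ($M = 2 - \left(686 - \frac{653}{1114} \left(-572\right)\right) = 2 - \left(686 - 653 \cdot \frac{1}{1114} \left(-572\right)\right) = 2 + \left(\frac{653}{1114} \left(-572\right) - 686\right) = 2 - \frac{568860}{557} = - \frac{567746}{557} \approx -1019.3$)
$\left(-1571652 + T{\left(298 \right)}\right) \left(M + 833555\right) = \left(-1571652 + \left(1742 + 2 \cdot 298^{2}\right)\right) \left(- \frac{567746}{557} + 833555\right) = \left(-1571652 + \left(1742 + 2 \cdot 88804\right)\right) \frac{463722389}{557} = \left(-1571652 + \left(1742 + 177608\right)\right) \frac{463722389}{557} = \left(-1571652 + 179350\right) \frac{463722389}{557} = \left(-1392302\right) \frac{463722389}{557} = - \frac{645641609649478}{557}$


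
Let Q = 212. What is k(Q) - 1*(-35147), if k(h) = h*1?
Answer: 35359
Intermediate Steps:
k(h) = h
k(Q) - 1*(-35147) = 212 - 1*(-35147) = 212 + 35147 = 35359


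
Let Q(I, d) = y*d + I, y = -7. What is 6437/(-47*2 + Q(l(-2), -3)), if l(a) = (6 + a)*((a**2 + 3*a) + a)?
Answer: -6437/89 ≈ -72.326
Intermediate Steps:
l(a) = (6 + a)*(a**2 + 4*a)
Q(I, d) = I - 7*d (Q(I, d) = -7*d + I = I - 7*d)
6437/(-47*2 + Q(l(-2), -3)) = 6437/(-47*2 + (-2*(24 + (-2)**2 + 10*(-2)) - 7*(-3))) = 6437/(-94 + (-2*(24 + 4 - 20) + 21)) = 6437/(-94 + (-2*8 + 21)) = 6437/(-94 + (-16 + 21)) = 6437/(-94 + 5) = 6437/(-89) = 6437*(-1/89) = -6437/89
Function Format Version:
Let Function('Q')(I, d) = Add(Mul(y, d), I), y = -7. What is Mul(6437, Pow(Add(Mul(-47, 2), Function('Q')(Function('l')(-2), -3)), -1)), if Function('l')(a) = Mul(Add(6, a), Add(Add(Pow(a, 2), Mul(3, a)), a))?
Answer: Rational(-6437, 89) ≈ -72.326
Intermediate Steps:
Function('l')(a) = Mul(Add(6, a), Add(Pow(a, 2), Mul(4, a)))
Function('Q')(I, d) = Add(I, Mul(-7, d)) (Function('Q')(I, d) = Add(Mul(-7, d), I) = Add(I, Mul(-7, d)))
Mul(6437, Pow(Add(Mul(-47, 2), Function('Q')(Function('l')(-2), -3)), -1)) = Mul(6437, Pow(Add(Mul(-47, 2), Add(Mul(-2, Add(24, Pow(-2, 2), Mul(10, -2))), Mul(-7, -3))), -1)) = Mul(6437, Pow(Add(-94, Add(Mul(-2, Add(24, 4, -20)), 21)), -1)) = Mul(6437, Pow(Add(-94, Add(Mul(-2, 8), 21)), -1)) = Mul(6437, Pow(Add(-94, Add(-16, 21)), -1)) = Mul(6437, Pow(Add(-94, 5), -1)) = Mul(6437, Pow(-89, -1)) = Mul(6437, Rational(-1, 89)) = Rational(-6437, 89)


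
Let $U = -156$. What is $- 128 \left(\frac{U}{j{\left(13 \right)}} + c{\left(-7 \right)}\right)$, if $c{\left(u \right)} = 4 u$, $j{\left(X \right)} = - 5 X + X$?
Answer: $3200$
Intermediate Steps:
$j{\left(X \right)} = - 4 X$
$- 128 \left(\frac{U}{j{\left(13 \right)}} + c{\left(-7 \right)}\right) = - 128 \left(- \frac{156}{\left(-4\right) 13} + 4 \left(-7\right)\right) = - 128 \left(- \frac{156}{-52} - 28\right) = - 128 \left(\left(-156\right) \left(- \frac{1}{52}\right) - 28\right) = - 128 \left(3 - 28\right) = \left(-128\right) \left(-25\right) = 3200$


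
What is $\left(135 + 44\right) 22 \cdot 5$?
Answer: $19690$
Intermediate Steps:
$\left(135 + 44\right) 22 \cdot 5 = 179 \cdot 110 = 19690$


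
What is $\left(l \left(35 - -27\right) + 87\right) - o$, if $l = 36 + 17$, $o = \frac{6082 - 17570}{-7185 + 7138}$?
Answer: $\frac{147043}{47} \approx 3128.6$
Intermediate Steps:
$o = \frac{11488}{47}$ ($o = - \frac{11488}{-47} = \left(-11488\right) \left(- \frac{1}{47}\right) = \frac{11488}{47} \approx 244.43$)
$l = 53$
$\left(l \left(35 - -27\right) + 87\right) - o = \left(53 \left(35 - -27\right) + 87\right) - \frac{11488}{47} = \left(53 \left(35 + 27\right) + 87\right) - \frac{11488}{47} = \left(53 \cdot 62 + 87\right) - \frac{11488}{47} = \left(3286 + 87\right) - \frac{11488}{47} = 3373 - \frac{11488}{47} = \frac{147043}{47}$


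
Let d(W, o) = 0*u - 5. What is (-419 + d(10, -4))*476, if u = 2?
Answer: -201824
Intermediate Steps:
d(W, o) = -5 (d(W, o) = 0*2 - 5 = 0 - 5 = -5)
(-419 + d(10, -4))*476 = (-419 - 5)*476 = -424*476 = -201824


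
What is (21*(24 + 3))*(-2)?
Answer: -1134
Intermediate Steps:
(21*(24 + 3))*(-2) = (21*27)*(-2) = 567*(-2) = -1134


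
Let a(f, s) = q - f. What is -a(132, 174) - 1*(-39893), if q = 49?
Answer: 39976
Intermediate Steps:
a(f, s) = 49 - f
-a(132, 174) - 1*(-39893) = -(49 - 1*132) - 1*(-39893) = -(49 - 132) + 39893 = -1*(-83) + 39893 = 83 + 39893 = 39976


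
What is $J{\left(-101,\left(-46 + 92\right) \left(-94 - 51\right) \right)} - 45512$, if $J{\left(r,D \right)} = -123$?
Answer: $-45635$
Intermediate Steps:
$J{\left(-101,\left(-46 + 92\right) \left(-94 - 51\right) \right)} - 45512 = -123 - 45512 = -45635$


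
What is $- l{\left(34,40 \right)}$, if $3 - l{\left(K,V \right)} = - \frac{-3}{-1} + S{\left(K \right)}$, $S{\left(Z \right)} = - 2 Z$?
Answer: $-74$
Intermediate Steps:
$l{\left(K,V \right)} = 6 + 2 K$ ($l{\left(K,V \right)} = 3 - \left(- \frac{-3}{-1} - 2 K\right) = 3 - \left(- \left(-3\right) \left(-1\right) - 2 K\right) = 3 - \left(\left(-1\right) 3 - 2 K\right) = 3 - \left(-3 - 2 K\right) = 3 + \left(3 + 2 K\right) = 6 + 2 K$)
$- l{\left(34,40 \right)} = - (6 + 2 \cdot 34) = - (6 + 68) = \left(-1\right) 74 = -74$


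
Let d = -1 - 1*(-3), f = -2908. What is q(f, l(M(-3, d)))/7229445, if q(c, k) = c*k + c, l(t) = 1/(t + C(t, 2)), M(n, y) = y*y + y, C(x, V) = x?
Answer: -9451/21688335 ≈ -0.00043576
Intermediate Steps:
d = 2 (d = -1 + 3 = 2)
M(n, y) = y + y² (M(n, y) = y² + y = y + y²)
l(t) = 1/(2*t) (l(t) = 1/(t + t) = 1/(2*t))
q(c, k) = c + c*k
q(f, l(M(-3, d)))/7229445 = -2908*(1 + 1/(2*((2*(1 + 2)))))/7229445 = -2908*(1 + 1/(2*((2*3))))*(1/7229445) = -2908*(1 + (½)/6)*(1/7229445) = -2908*(1 + (½)*(⅙))*(1/7229445) = -2908*(1 + 1/12)*(1/7229445) = -2908*13/12*(1/7229445) = -9451/3*1/7229445 = -9451/21688335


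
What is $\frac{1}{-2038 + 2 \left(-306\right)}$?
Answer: $- \frac{1}{2650} \approx -0.00037736$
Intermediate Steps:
$\frac{1}{-2038 + 2 \left(-306\right)} = \frac{1}{-2038 - 612} = \frac{1}{-2650} = - \frac{1}{2650}$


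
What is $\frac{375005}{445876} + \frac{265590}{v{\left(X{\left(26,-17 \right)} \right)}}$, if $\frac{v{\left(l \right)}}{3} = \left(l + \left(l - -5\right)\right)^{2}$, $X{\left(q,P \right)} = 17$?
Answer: $\frac{1026763715}{17389164} \approx 59.046$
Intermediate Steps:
$v{\left(l \right)} = 3 \left(5 + 2 l\right)^{2}$ ($v{\left(l \right)} = 3 \left(l + \left(l - -5\right)\right)^{2} = 3 \left(l + \left(l + 5\right)\right)^{2} = 3 \left(l + \left(5 + l\right)\right)^{2} = 3 \left(5 + 2 l\right)^{2}$)
$\frac{375005}{445876} + \frac{265590}{v{\left(X{\left(26,-17 \right)} \right)}} = \frac{375005}{445876} + \frac{265590}{3 \left(5 + 2 \cdot 17\right)^{2}} = 375005 \cdot \frac{1}{445876} + \frac{265590}{3 \left(5 + 34\right)^{2}} = \frac{375005}{445876} + \frac{265590}{3 \cdot 39^{2}} = \frac{375005}{445876} + \frac{265590}{3 \cdot 1521} = \frac{375005}{445876} + \frac{265590}{4563} = \frac{375005}{445876} + 265590 \cdot \frac{1}{4563} = \frac{375005}{445876} + \frac{2270}{39} = \frac{1026763715}{17389164}$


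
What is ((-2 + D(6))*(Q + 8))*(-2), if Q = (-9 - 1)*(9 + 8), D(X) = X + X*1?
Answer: 3240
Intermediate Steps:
D(X) = 2*X (D(X) = X + X = 2*X)
Q = -170 (Q = -10*17 = -170)
((-2 + D(6))*(Q + 8))*(-2) = ((-2 + 2*6)*(-170 + 8))*(-2) = ((-2 + 12)*(-162))*(-2) = (10*(-162))*(-2) = -1620*(-2) = 3240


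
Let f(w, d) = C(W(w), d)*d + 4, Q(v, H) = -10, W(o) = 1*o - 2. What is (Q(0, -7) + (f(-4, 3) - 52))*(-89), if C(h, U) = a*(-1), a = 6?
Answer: 6764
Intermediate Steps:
W(o) = -2 + o (W(o) = o - 2 = -2 + o)
C(h, U) = -6 (C(h, U) = 6*(-1) = -6)
f(w, d) = 4 - 6*d (f(w, d) = -6*d + 4 = 4 - 6*d)
(Q(0, -7) + (f(-4, 3) - 52))*(-89) = (-10 + ((4 - 6*3) - 52))*(-89) = (-10 + ((4 - 18) - 52))*(-89) = (-10 + (-14 - 52))*(-89) = (-10 - 66)*(-89) = -76*(-89) = 6764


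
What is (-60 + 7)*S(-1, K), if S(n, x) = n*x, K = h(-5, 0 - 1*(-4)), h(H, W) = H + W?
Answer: -53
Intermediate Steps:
K = -1 (K = -5 + (0 - 1*(-4)) = -5 + (0 + 4) = -5 + 4 = -1)
(-60 + 7)*S(-1, K) = (-60 + 7)*(-1*(-1)) = -53*1 = -53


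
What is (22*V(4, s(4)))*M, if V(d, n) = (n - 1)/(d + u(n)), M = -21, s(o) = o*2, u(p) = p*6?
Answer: -1617/26 ≈ -62.192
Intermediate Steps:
u(p) = 6*p
s(o) = 2*o
V(d, n) = (-1 + n)/(d + 6*n) (V(d, n) = (n - 1)/(d + 6*n) = (-1 + n)/(d + 6*n))
(22*V(4, s(4)))*M = (22*((-1 + 2*4)/(4 + 6*(2*4))))*(-21) = (22*((-1 + 8)/(4 + 6*8)))*(-21) = (22*(7/(4 + 48)))*(-21) = (22*(7/52))*(-21) = (77/26)*(-21) = -1617/26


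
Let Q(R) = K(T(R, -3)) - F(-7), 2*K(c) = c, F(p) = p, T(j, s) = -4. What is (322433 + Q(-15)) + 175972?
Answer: 498410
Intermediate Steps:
K(c) = c/2
Q(R) = 5 (Q(R) = (½)*(-4) - 1*(-7) = -2 + 7 = 5)
(322433 + Q(-15)) + 175972 = (322433 + 5) + 175972 = 322438 + 175972 = 498410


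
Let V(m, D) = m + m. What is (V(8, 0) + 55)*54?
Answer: 3834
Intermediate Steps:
V(m, D) = 2*m
(V(8, 0) + 55)*54 = (2*8 + 55)*54 = (16 + 55)*54 = 71*54 = 3834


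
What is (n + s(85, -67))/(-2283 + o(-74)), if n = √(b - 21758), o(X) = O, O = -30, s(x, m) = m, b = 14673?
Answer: 67/2313 - I*√7085/2313 ≈ 0.028967 - 0.036391*I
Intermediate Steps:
o(X) = -30
n = I*√7085 (n = √(14673 - 21758) = √(-7085) = I*√7085 ≈ 84.172*I)
(n + s(85, -67))/(-2283 + o(-74)) = (I*√7085 - 67)/(-2283 - 30) = (-67 + I*√7085)/(-2313) = (-67 + I*√7085)*(-1/2313) = 67/2313 - I*√7085/2313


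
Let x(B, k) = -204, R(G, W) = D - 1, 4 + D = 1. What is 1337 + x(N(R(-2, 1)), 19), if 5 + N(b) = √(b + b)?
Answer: 1133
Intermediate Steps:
D = -3 (D = -4 + 1 = -3)
R(G, W) = -4 (R(G, W) = -3 - 1 = -4)
N(b) = -5 + √2*√b (N(b) = -5 + √(b + b) = -5 + √(2*b) = -5 + √2*√b)
1337 + x(N(R(-2, 1)), 19) = 1337 - 204 = 1133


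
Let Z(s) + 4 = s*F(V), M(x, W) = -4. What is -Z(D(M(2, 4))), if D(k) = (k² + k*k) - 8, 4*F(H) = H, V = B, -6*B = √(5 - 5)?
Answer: 4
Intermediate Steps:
B = 0 (B = -√(5 - 5)/6 = -√0/6 = -⅙*0 = 0)
V = 0
F(H) = H/4
D(k) = -8 + 2*k² (D(k) = (k² + k²) - 8 = 2*k² - 8 = -8 + 2*k²)
Z(s) = -4 (Z(s) = -4 + s*((¼)*0) = -4 + s*0 = -4 + 0 = -4)
-Z(D(M(2, 4))) = -1*(-4) = 4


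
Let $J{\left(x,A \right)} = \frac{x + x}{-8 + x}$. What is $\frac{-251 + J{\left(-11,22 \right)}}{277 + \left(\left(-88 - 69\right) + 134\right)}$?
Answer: $- \frac{4747}{4826} \approx -0.98363$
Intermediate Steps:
$J{\left(x,A \right)} = \frac{2 x}{-8 + x}$
$\frac{-251 + J{\left(-11,22 \right)}}{277 + \left(\left(-88 - 69\right) + 134\right)} = \frac{-251 + 2 \left(-11\right) \frac{1}{-8 - 11}}{277 + \left(\left(-88 - 69\right) + 134\right)} = \frac{-251 + 2 \left(-11\right) \frac{1}{-19}}{277 + \left(-157 + 134\right)} = \frac{-251 + 2 \left(-11\right) \left(- \frac{1}{19}\right)}{277 - 23} = \frac{-251 + \frac{22}{19}}{254} = \left(- \frac{4747}{19}\right) \frac{1}{254} = - \frac{4747}{4826}$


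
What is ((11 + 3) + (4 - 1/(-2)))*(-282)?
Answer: -5217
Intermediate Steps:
((11 + 3) + (4 - 1/(-2)))*(-282) = (14 + (4 - 1*(-1/2)))*(-282) = (14 + (4 + 1/2))*(-282) = (14 + 9/2)*(-282) = (37/2)*(-282) = -5217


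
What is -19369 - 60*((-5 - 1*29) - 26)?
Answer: -15769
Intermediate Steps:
-19369 - 60*((-5 - 1*29) - 26) = -19369 - 60*((-5 - 29) - 26) = -19369 - 60*(-34 - 26) = -19369 - 60*(-60) = -19369 + 3600 = -15769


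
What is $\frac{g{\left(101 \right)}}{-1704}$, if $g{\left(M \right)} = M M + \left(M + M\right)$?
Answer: $- \frac{10403}{1704} \approx -6.105$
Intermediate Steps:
$g{\left(M \right)} = M^{2} + 2 M$
$\frac{g{\left(101 \right)}}{-1704} = \frac{101 \left(2 + 101\right)}{-1704} = 101 \cdot 103 \left(- \frac{1}{1704}\right) = 10403 \left(- \frac{1}{1704}\right) = - \frac{10403}{1704}$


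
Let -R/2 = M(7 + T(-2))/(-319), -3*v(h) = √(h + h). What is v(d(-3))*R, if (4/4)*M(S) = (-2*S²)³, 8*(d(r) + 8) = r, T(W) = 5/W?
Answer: 177147*I*√67/2552 ≈ 568.19*I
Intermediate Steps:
d(r) = -8 + r/8
v(h) = -√2*√h/3 (v(h) = -√(h + h)/3 = -√2*√h/3)
M(S) = -8*S⁶ (M(S) = (-2*S²)³ = -8*S⁶)
R = -531441/1276 (R = -2*(-8*(7 + 5/(-2))⁶)/(-319) = -2*(-8*(7 + 5*(-½))⁶)*(-1)/319 = -2*(-8*(7 - 5/2)⁶)*(-1)/319 = -2*(-8*(9/2)⁶)*(-1)/319 = -2*(-8*531441/64)*(-1)/319 = -(-531441)*(-1)/(4*319) = -2*531441/2552 = -531441/1276 ≈ -416.49)
v(d(-3))*R = -√2*√(-8 + (⅛)*(-3))/3*(-531441/1276) = -√2*√(-8 - 3/8)/3*(-531441/1276) = -√2*√(-67/8)/3*(-531441/1276) = -√2*I*√134/4/3*(-531441/1276) = -I*√67/6*(-531441/1276) = 177147*I*√67/2552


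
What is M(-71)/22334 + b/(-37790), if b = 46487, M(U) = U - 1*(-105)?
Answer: -518477899/422000930 ≈ -1.2286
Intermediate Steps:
M(U) = 105 + U (M(U) = U + 105 = 105 + U)
M(-71)/22334 + b/(-37790) = (105 - 71)/22334 + 46487/(-37790) = 34*(1/22334) + 46487*(-1/37790) = 17/11167 - 46487/37790 = -518477899/422000930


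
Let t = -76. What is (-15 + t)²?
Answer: 8281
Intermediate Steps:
(-15 + t)² = (-15 - 76)² = (-91)² = 8281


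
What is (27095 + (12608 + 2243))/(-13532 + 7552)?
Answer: -20973/2990 ≈ -7.0144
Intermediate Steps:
(27095 + (12608 + 2243))/(-13532 + 7552) = (27095 + 14851)/(-5980) = 41946*(-1/5980) = -20973/2990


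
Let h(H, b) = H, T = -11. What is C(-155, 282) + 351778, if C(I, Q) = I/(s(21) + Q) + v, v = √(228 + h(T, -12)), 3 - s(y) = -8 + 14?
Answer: 3165997/9 + √217 ≈ 3.5179e+5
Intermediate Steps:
s(y) = -3 (s(y) = 3 - (-8 + 14) = 3 - 1*6 = 3 - 6 = -3)
v = √217 (v = √(228 - 11) = √217 ≈ 14.731)
C(I, Q) = √217 + I/(-3 + Q) (C(I, Q) = I/(-3 + Q) + √217 = √217 + I/(-3 + Q))
C(-155, 282) + 351778 = (-155 - 3*√217 + 282*√217)/(-3 + 282) + 351778 = (-155 + 279*√217)/279 + 351778 = (-5/9 + √217) + 351778 = 3165997/9 + √217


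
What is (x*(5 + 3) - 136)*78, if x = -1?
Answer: -11232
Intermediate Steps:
(x*(5 + 3) - 136)*78 = (-(5 + 3) - 136)*78 = (-1*8 - 136)*78 = (-8 - 136)*78 = -144*78 = -11232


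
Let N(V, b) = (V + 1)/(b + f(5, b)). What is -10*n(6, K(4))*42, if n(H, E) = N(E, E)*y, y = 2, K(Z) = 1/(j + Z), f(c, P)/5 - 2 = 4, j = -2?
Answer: -2520/61 ≈ -41.311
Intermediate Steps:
f(c, P) = 30 (f(c, P) = 10 + 5*4 = 10 + 20 = 30)
N(V, b) = (1 + V)/(30 + b) (N(V, b) = (V + 1)/(b + 30) = (1 + V)/(30 + b))
K(Z) = 1/(-2 + Z)
n(H, E) = 2*(1 + E)/(30 + E) (n(H, E) = ((1 + E)/(30 + E))*2 = 2*(1 + E)/(30 + E))
-10*n(6, K(4))*42 = -20*(1 + 1/(-2 + 4))/(30 + 1/(-2 + 4))*42 = -20*(1 + 1/2)/(30 + 1/2)*42 = -20*3/(61/2*2)*42 = -20*2*3/(61*2)*42 = -10*6/61*42 = -60/61*42 = -2520/61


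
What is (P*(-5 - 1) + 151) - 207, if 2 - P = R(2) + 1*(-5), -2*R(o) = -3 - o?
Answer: -83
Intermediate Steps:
R(o) = 3/2 + o/2 (R(o) = -(-3 - o)/2 = 3/2 + o/2)
P = 9/2 (P = 2 - ((3/2 + (½)*2) + 1*(-5)) = 2 - ((3/2 + 1) - 5) = 2 - (5/2 - 5) = 2 - 1*(-5/2) = 2 + 5/2 = 9/2 ≈ 4.5000)
(P*(-5 - 1) + 151) - 207 = (9*(-5 - 1)/2 + 151) - 207 = ((9/2)*(-6) + 151) - 207 = (-27 + 151) - 207 = 124 - 207 = -83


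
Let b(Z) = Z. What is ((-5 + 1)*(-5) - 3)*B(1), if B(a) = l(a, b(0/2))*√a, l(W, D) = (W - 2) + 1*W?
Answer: 0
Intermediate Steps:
l(W, D) = -2 + 2*W (l(W, D) = (-2 + W) + W = -2 + 2*W)
B(a) = √a*(-2 + 2*a) (B(a) = (-2 + 2*a)*√a = √a*(-2 + 2*a))
((-5 + 1)*(-5) - 3)*B(1) = ((-5 + 1)*(-5) - 3)*(2*√1*(-1 + 1)) = (-4*(-5) - 3)*(2*1*0) = (20 - 3)*0 = 17*0 = 0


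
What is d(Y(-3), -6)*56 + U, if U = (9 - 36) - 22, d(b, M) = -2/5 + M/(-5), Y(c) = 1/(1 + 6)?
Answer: -21/5 ≈ -4.2000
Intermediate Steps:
Y(c) = ⅐ (Y(c) = 1/7 = ⅐)
d(b, M) = -⅖ - M/5 (d(b, M) = -2*⅕ + M*(-⅕) = -⅖ - M/5)
U = -49 (U = -27 - 22 = -49)
d(Y(-3), -6)*56 + U = (-⅖ - ⅕*(-6))*56 - 49 = (-⅖ + 6/5)*56 - 49 = (⅘)*56 - 49 = 224/5 - 49 = -21/5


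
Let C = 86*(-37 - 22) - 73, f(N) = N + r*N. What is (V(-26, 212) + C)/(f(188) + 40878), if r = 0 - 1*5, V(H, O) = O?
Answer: -4935/40126 ≈ -0.12299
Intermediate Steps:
r = -5 (r = 0 - 5 = -5)
f(N) = -4*N (f(N) = N - 5*N = -4*N)
C = -5147 (C = 86*(-59) - 73 = -5074 - 73 = -5147)
(V(-26, 212) + C)/(f(188) + 40878) = (212 - 5147)/(-4*188 + 40878) = -4935/(-752 + 40878) = -4935/40126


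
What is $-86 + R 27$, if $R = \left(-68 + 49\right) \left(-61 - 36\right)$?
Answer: $49675$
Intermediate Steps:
$R = 1843$ ($R = \left(-19\right) \left(-97\right) = 1843$)
$-86 + R 27 = -86 + 1843 \cdot 27 = -86 + 49761 = 49675$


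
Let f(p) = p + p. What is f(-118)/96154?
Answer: -118/48077 ≈ -0.0024544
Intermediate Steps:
f(p) = 2*p
f(-118)/96154 = (2*(-118))/96154 = -236*1/96154 = -118/48077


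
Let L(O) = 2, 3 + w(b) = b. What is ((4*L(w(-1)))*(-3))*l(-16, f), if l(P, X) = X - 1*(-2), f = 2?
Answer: -96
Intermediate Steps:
l(P, X) = 2 + X (l(P, X) = X + 2 = 2 + X)
w(b) = -3 + b
((4*L(w(-1)))*(-3))*l(-16, f) = ((4*2)*(-3))*(2 + 2) = (8*(-3))*4 = -24*4 = -96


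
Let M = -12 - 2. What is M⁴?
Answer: 38416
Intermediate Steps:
M = -14
M⁴ = (-14)⁴ = 38416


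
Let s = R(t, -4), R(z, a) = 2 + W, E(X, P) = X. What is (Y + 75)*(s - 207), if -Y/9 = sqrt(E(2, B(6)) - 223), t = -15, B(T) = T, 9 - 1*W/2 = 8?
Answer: -15225 + 1827*I*sqrt(221) ≈ -15225.0 + 27160.0*I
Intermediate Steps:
W = 2 (W = 18 - 2*8 = 18 - 16 = 2)
R(z, a) = 4 (R(z, a) = 2 + 2 = 4)
Y = -9*I*sqrt(221) (Y = -9*sqrt(2 - 223) = -9*I*sqrt(221) ≈ -133.79*I)
s = 4
(Y + 75)*(s - 207) = (-9*I*sqrt(221) + 75)*(4 - 207) = (75 - 9*I*sqrt(221))*(-203) = -15225 + 1827*I*sqrt(221)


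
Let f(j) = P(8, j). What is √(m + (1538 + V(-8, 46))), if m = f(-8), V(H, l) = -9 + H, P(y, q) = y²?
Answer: √1585 ≈ 39.812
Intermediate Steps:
f(j) = 64 (f(j) = 8² = 64)
m = 64
√(m + (1538 + V(-8, 46))) = √(64 + (1538 + (-9 - 8))) = √(64 + (1538 - 17)) = √(64 + 1521) = √1585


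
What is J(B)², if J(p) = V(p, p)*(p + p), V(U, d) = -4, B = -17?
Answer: 18496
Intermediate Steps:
J(p) = -8*p (J(p) = -4*(p + p) = -8*p)
J(B)² = (-8*(-17))² = 136² = 18496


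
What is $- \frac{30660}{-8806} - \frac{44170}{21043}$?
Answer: $\frac{18301240}{13236047} \approx 1.3827$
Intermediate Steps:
$- \frac{30660}{-8806} - \frac{44170}{21043} = \left(-30660\right) \left(- \frac{1}{8806}\right) - \frac{44170}{21043} = \frac{2190}{629} - \frac{44170}{21043} = \frac{18301240}{13236047}$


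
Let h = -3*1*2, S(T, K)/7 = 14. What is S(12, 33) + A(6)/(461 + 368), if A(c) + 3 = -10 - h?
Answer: 81235/829 ≈ 97.992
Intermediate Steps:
S(T, K) = 98 (S(T, K) = 7*14 = 98)
h = -6 (h = -3*2 = -6)
A(c) = -7 (A(c) = -3 + (-10 - 1*(-6)) = -3 + (-10 + 6) = -3 - 4 = -7)
S(12, 33) + A(6)/(461 + 368) = 98 - 7/(461 + 368) = 98 - 7/829 = 81235/829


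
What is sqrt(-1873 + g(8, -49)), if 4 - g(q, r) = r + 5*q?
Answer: 2*I*sqrt(465) ≈ 43.128*I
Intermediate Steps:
g(q, r) = 4 - r - 5*q (g(q, r) = 4 - (r + 5*q) = 4 + (-r - 5*q) = 4 - r - 5*q)
sqrt(-1873 + g(8, -49)) = sqrt(-1873 + (4 - 1*(-49) - 5*8)) = sqrt(-1873 + (4 + 49 - 40)) = sqrt(-1873 + 13) = sqrt(-1860) = 2*I*sqrt(465)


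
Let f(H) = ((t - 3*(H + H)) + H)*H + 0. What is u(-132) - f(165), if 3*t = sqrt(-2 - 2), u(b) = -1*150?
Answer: 135975 - 110*I ≈ 1.3598e+5 - 110.0*I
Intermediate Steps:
u(b) = -150
t = 2*I/3 (t = sqrt(-2 - 2)/3 = sqrt(-4)/3 = (2*I)/3 = 2*I/3 ≈ 0.66667*I)
f(H) = H*(-5*H + 2*I/3) (f(H) = ((2*I/3 - 3*(H + H)) + H)*H + 0 = ((2*I/3 - 6*H) + H)*H + 0 = ((-6*H + 2*I/3) + H)*H + 0 = (-5*H + 2*I/3)*H + 0 = H*(-5*H + 2*I/3) + 0 = H*(-5*H + 2*I/3))
u(-132) - f(165) = -150 - 165*(-15*165 + 2*I)/3 = -150 - 165*(-2475 + 2*I)/3 = -150 - (-136125 + 110*I) = -150 + (136125 - 110*I) = 135975 - 110*I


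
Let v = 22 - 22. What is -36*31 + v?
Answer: -1116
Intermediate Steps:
v = 0
-36*31 + v = -36*31 + 0 = -1116 + 0 = -1116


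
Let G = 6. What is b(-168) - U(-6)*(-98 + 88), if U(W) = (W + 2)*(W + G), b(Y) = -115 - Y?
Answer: 53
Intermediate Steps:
U(W) = (2 + W)*(6 + W) (U(W) = (W + 2)*(W + 6) = (2 + W)*(6 + W))
b(-168) - U(-6)*(-98 + 88) = (-115 - 1*(-168)) - (12 + (-6)² + 8*(-6))*(-98 + 88) = (-115 + 168) - (12 + 36 - 48)*(-10) = 53 - 0*(-10) = 53 - 1*0 = 53 + 0 = 53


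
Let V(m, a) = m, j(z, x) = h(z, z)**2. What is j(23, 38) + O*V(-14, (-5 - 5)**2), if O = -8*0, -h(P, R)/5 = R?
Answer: 13225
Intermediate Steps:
h(P, R) = -5*R
O = 0
j(z, x) = 25*z**2 (j(z, x) = (-5*z)**2 = 25*z**2)
j(23, 38) + O*V(-14, (-5 - 5)**2) = 25*23**2 + 0*(-14) = 25*529 + 0 = 13225 + 0 = 13225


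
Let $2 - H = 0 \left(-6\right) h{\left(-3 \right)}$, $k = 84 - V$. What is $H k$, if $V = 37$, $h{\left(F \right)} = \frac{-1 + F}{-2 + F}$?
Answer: $94$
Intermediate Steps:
$h{\left(F \right)} = \frac{-1 + F}{-2 + F}$
$k = 47$ ($k = 84 - 37 = 47$)
$H = 2$ ($H = 2 - 0 \left(-6\right) \frac{-1 - 3}{-2 - 3} = 2 - 0 \frac{1}{-5} \left(-4\right) = 2 - 0 \left(\left(- \frac{1}{5}\right) \left(-4\right)\right) = 2 - 0 \cdot \frac{4}{5} = 2 - 0 = 2 + 0 = 2$)
$H k = 2 \cdot 47 = 94$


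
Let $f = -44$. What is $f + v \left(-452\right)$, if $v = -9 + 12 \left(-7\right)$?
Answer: $41992$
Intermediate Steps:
$v = -93$ ($v = -9 - 84 = -93$)
$f + v \left(-452\right) = -44 - -42036 = -44 + 42036 = 41992$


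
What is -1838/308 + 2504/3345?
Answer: -2688439/515130 ≈ -5.2189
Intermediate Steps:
-1838/308 + 2504/3345 = -1838*1/308 + 2504*(1/3345) = -919/154 + 2504/3345 = -2688439/515130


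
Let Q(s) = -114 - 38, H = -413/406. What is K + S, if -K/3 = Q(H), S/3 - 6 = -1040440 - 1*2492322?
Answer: -10597812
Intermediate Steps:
S = -10598268 (S = 18 + 3*(-1040440 - 1*2492322) = 18 + 3*(-1040440 - 2492322) = 18 + 3*(-3532762) = 18 - 10598286 = -10598268)
H = -59/58 (H = -413*1/406 = -59/58 ≈ -1.0172)
Q(s) = -152
K = 456 (K = -3*(-152) = 456)
K + S = 456 - 10598268 = -10597812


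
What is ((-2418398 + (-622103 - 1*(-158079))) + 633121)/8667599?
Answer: -2249301/8667599 ≈ -0.25951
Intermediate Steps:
((-2418398 + (-622103 - 1*(-158079))) + 633121)/8667599 = ((-2418398 + (-622103 + 158079)) + 633121)*(1/8667599) = ((-2418398 - 464024) + 633121)*(1/8667599) = (-2882422 + 633121)*(1/8667599) = -2249301*1/8667599 = -2249301/8667599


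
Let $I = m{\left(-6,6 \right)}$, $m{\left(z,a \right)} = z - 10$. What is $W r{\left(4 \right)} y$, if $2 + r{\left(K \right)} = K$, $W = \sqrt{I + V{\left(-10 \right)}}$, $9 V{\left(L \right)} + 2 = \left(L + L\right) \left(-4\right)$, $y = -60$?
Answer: $- 40 i \sqrt{66} \approx - 324.96 i$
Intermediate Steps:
$m{\left(z,a \right)} = -10 + z$ ($m{\left(z,a \right)} = z - 10 = -10 + z$)
$V{\left(L \right)} = - \frac{2}{9} - \frac{8 L}{9}$ ($V{\left(L \right)} = - \frac{2}{9} + \frac{\left(L + L\right) \left(-4\right)}{9} = - \frac{2}{9} + \frac{2 L \left(-4\right)}{9} = - \frac{2}{9} + \frac{\left(-8\right) L}{9} = - \frac{2}{9} - \frac{8 L}{9}$)
$I = -16$ ($I = -10 - 6 = -16$)
$W = \frac{i \sqrt{66}}{3}$ ($W = \sqrt{-16 - - \frac{26}{3}} = \sqrt{-16 + \left(- \frac{2}{9} + \frac{80}{9}\right)} = \sqrt{-16 + \frac{26}{3}} = \sqrt{- \frac{22}{3}} = \frac{i \sqrt{66}}{3} \approx 2.708 i$)
$r{\left(K \right)} = -2 + K$
$W r{\left(4 \right)} y = \frac{i \sqrt{66}}{3} \left(-2 + 4\right) \left(-60\right) = \frac{i \sqrt{66}}{3} \cdot 2 \left(-60\right) = \frac{2 i \sqrt{66}}{3} \left(-60\right) = - 40 i \sqrt{66}$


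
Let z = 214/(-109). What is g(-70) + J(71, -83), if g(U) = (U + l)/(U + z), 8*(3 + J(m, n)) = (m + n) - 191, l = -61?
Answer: -416589/15688 ≈ -26.555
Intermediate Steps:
z = -214/109 (z = 214*(-1/109) = -214/109 ≈ -1.9633)
J(m, n) = -215/8 + m/8 + n/8 (J(m, n) = -3 + ((m + n) - 191)/8 = -3 + (-191 + m + n)/8 = -3 + (-191/8 + m/8 + n/8) = -215/8 + m/8 + n/8)
g(U) = (-61 + U)/(-214/109 + U) (g(U) = (U - 61)/(U - 214/109) = (-61 + U)/(-214/109 + U))
g(-70) + J(71, -83) = 109*(-61 - 70)/(-214 + 109*(-70)) + (-215/8 + (⅛)*71 + (⅛)*(-83)) = 109*(-131)/(-214 - 7630) + (-215/8 + 71/8 - 83/8) = 109*(-131)/(-7844) - 227/8 = 109*(-1/7844)*(-131) - 227/8 = 14279/7844 - 227/8 = -416589/15688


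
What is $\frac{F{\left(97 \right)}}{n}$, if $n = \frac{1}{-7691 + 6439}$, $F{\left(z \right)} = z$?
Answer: $-121444$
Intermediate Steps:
$n = - \frac{1}{1252}$ ($n = \frac{1}{-1252} = - \frac{1}{1252} \approx -0.00079872$)
$\frac{F{\left(97 \right)}}{n} = \frac{97}{- \frac{1}{1252}} = 97 \left(-1252\right) = -121444$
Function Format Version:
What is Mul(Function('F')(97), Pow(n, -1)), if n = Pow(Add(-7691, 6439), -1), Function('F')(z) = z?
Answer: -121444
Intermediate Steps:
n = Rational(-1, 1252) (n = Pow(-1252, -1) = Rational(-1, 1252) ≈ -0.00079872)
Mul(Function('F')(97), Pow(n, -1)) = Mul(97, Pow(Rational(-1, 1252), -1)) = Mul(97, -1252) = -121444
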